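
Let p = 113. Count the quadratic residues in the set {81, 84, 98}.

2

(81/113) = +1 → QR.
(84/113) = -1 → non-residue.
(98/113) = +1 → QR.
Total quadratic residues among the 3: 2.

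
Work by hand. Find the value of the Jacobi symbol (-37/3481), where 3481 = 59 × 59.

1

First reduce: -37 ≡ 3444 (mod 3481).
Pull out 2^2: since 3481 ≡ 1 (mod 8), (2/3481) = +1, so (2/3481)^2 = +1.
Reciprocity: 861 ≡ 1 and 3481 ≡ 1 (mod 4), so (861/3481) = +(3481/861).
Reduce top mod 861: now compute (37/861).
Reciprocity: 37 ≡ 1 and 861 ≡ 1 (mod 4), so (37/861) = +(861/37).
Reduce top mod 37: now compute (10/37).
Pull out 2: since 37 ≡ 5 (mod 8), (2/37) = -1.
Reciprocity: 5 ≡ 1 and 37 ≡ 1 (mod 4), so (5/37) = +(37/5).
Reduce top mod 5: now compute (2/5).
Pull out 2: since 5 ≡ 5 (mod 8), (2/5) = -1.
Reached (1/5) = 1. Collecting the sign flips along the way, the symbol is +1.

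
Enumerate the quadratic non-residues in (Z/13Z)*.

2 5 6 7 8 11

Square k = 1,…,6 (k and 13−k give the same square):
1²=1, 2²=4, 3²=9, 4²≡3, 5²≡12, 6²≡10 (mod 13).
The residues are {1, 3, 4, 9, 10, 12}; the non-residues are the remaining 6 nonzero classes.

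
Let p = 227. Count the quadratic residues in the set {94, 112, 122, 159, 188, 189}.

(94/227) = -1 → non-residue.
(112/227) = +1 → QR.
(122/227) = +1 → QR.
(159/227) = +1 → QR.
(188/227) = +1 → QR.
(189/227) = +1 → QR.
Total quadratic residues among the 6: 5.

5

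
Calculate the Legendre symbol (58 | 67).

-1

Pull out 2: since 67 ≡ 3 (mod 8), (2/67) = -1.
Reciprocity: 29 ≡ 1 and 67 ≡ 3 (mod 4), so (29/67) = +(67/29).
Reduce top mod 29: now compute (9/29).
Reciprocity: 9 ≡ 1 and 29 ≡ 1 (mod 4), so (9/29) = +(29/9).
Reduce top mod 9: now compute (2/9).
Pull out 2: since 9 ≡ 1 (mod 8), (2/9) = +1.
Reached (1/9) = 1. Collecting the sign flips along the way, the symbol is -1.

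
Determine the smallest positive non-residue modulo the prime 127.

(2/127) = +1, so 2 is a residue.
(3/127) = −1, so 3 is the smallest positive non-residue mod 127.

3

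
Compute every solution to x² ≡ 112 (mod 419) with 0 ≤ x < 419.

Since 419 ≡ 3 (mod 4), a square root of 112 is 112^((419+1)/4) = 112^105 mod 419.
Repeated squaring: 112^2≡393, 112^4≡257, 112^8≡266, 112^16≡364, 112^32≡92, 112^64≡84 (mod 419).
112^105 = 112^(64+32+8+1) ≡ 37 (mod 419).
Check: 37² = 1369 ≡ 112 (mod 419). The two roots are 37 and 382.

37, 382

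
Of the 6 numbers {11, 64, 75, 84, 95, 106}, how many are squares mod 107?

(11/107) = +1 → QR.
(64/107) = +1 → QR.
(75/107) = +1 → QR.
(84/107) = -1 → non-residue.
(95/107) = -1 → non-residue.
(106/107) = -1 → non-residue.
Total quadratic residues among the 6: 3.

3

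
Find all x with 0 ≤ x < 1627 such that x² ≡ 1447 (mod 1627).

Since 1627 ≡ 3 (mod 4), a square root of 1447 is 1447^((1627+1)/4) = 1447^407 mod 1627.
Repeated squaring: 1447^2≡1487, 1447^4≡76, 1447^8≡895, 1447^16≡541, 1447^32≡1448, 1447^64≡1128, 1447^128≡70, 1447^256≡19 (mod 1627).
1447^407 = 1447^(256+128+16+4+2+1) ≡ 1285 (mod 1627).
Check: 1285² = 1651225 ≡ 1447 (mod 1627). The two roots are 342 and 1285.

342, 1285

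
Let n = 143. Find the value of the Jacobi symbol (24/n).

Pull out 2^3: since 143 ≡ 7 (mod 8), (2/143) = +1, so (2/143)^3 = +1.
Reciprocity: 3 ≡ 3 and 143 ≡ 3 (mod 4), so (3/143) = −(143/3).
Reduce top mod 3: now compute (2/3).
Pull out 2: since 3 ≡ 3 (mod 8), (2/3) = -1.
Reached (1/3) = 1. Collecting the sign flips along the way, the symbol is +1.

1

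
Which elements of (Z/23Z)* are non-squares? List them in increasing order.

5, 7, 10, 11, 14, 15, 17, 19, 20, 21, 22

Square k = 1,…,11 (k and 23−k give the same square):
1²=1, 2²=4, 3²=9, 4²=16, 5²≡2, 6²≡13, 7²≡3, 8²≡18, 9²≡12, 10²≡8, 11²≡6 (mod 23).
The residues are {1, 2, 3, 4, 6, 8, 9, 12, 13, 16, 18}; the non-residues are the remaining 11 nonzero classes.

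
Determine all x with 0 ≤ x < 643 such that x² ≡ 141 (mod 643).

28, 615

Since 643 ≡ 3 (mod 4), a square root of 141 is 141^((643+1)/4) = 141^161 mod 643.
Repeated squaring: 141^2≡591, 141^4≡132, 141^8≡63, 141^16≡111, 141^32≡104, 141^64≡528, 141^128≡365 (mod 643).
141^161 = 141^(128+32+1) ≡ 28 (mod 643).
Check: 28² = 784 ≡ 141 (mod 643). The two roots are 28 and 615.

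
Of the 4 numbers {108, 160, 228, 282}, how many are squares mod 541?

2

(108/541) = +1 → QR.
(160/541) = -1 → non-residue.
(228/541) = +1 → QR.
(282/541) = -1 → non-residue.
Total quadratic residues among the 4: 2.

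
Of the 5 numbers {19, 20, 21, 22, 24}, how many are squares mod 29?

(19/29) = -1 → non-residue.
(20/29) = +1 → QR.
(21/29) = -1 → non-residue.
(22/29) = +1 → QR.
(24/29) = +1 → QR.
Total quadratic residues among the 5: 3.

3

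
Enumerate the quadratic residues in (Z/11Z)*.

1, 3, 4, 5, 9

Square k = 1,…,5 (k and 11−k give the same square):
1²=1, 2²=4, 3²=9, 4²≡5, 5²≡3 (mod 11).
So the quadratic residues mod 11 are {1, 3, 4, 5, 9}.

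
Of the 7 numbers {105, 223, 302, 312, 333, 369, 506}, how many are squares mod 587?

(105/587) = -1 → non-residue.
(223/587) = +1 → QR.
(302/587) = -1 → non-residue.
(312/587) = +1 → QR.
(333/587) = -1 → non-residue.
(369/587) = -1 → non-residue.
(506/587) = -1 → non-residue.
Total quadratic residues among the 7: 2.

2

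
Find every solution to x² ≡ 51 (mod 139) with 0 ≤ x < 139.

32, 107

Since 139 ≡ 3 (mod 4), a square root of 51 is 51^((139+1)/4) = 51^35 mod 139.
Repeated squaring: 51^2≡99, 51^4≡71, 51^8≡37, 51^16≡118, 51^32≡24 (mod 139).
51^35 = 51^(32+2+1) ≡ 107 (mod 139).
Check: 107² = 11449 ≡ 51 (mod 139). The two roots are 32 and 107.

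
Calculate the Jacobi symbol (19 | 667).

Reciprocity: 19 ≡ 3 and 667 ≡ 3 (mod 4), so (19/667) = −(667/19).
Reduce top mod 19: now compute (2/19).
Pull out 2: since 19 ≡ 3 (mod 8), (2/19) = -1.
Reached (1/19) = 1. Collecting the sign flips along the way, the symbol is +1.

1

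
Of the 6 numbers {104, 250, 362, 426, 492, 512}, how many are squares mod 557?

4

(104/557) = +1 → QR.
(250/557) = +1 → QR.
(362/557) = -1 → non-residue.
(426/557) = +1 → QR.
(492/557) = +1 → QR.
(512/557) = -1 → non-residue.
Total quadratic residues among the 6: 4.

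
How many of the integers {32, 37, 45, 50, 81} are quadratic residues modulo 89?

(32/89) = +1 → QR.
(37/89) = -1 → non-residue.
(45/89) = +1 → QR.
(50/89) = +1 → QR.
(81/89) = +1 → QR.
Total quadratic residues among the 5: 4.

4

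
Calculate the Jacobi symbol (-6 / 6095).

-1

First reduce: -6 ≡ 6089 (mod 6095).
Reciprocity: 6089 ≡ 1 and 6095 ≡ 3 (mod 4), so (6089/6095) = +(6095/6089).
Reduce top mod 6089: now compute (6/6089).
Pull out 2: since 6089 ≡ 1 (mod 8), (2/6089) = +1.
Reciprocity: 3 ≡ 3 and 6089 ≡ 1 (mod 4), so (3/6089) = +(6089/3).
Reduce top mod 3: now compute (2/3).
Pull out 2: since 3 ≡ 3 (mod 8), (2/3) = -1.
Reached (1/3) = 1. Collecting the sign flips along the way, the symbol is -1.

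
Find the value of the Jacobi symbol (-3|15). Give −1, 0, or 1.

First reduce: -3 ≡ 12 (mod 15).
Pull out 2^2: since 15 ≡ 7 (mod 8), (2/15) = +1, so (2/15)^2 = +1.
Reciprocity: 3 ≡ 3 and 15 ≡ 3 (mod 4), so (3/15) = −(15/3).
Reduce top mod 3: now compute (0/3).
Top reduces to 0: gcd > 1, so the symbol is 0.

0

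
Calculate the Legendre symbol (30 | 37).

Euler's criterion: (30/37) ≡ 30^18 (mod 37).
30^2 ≡ 12 (mod 37)
30^4 ≡ 33 (mod 37)
30^8 ≡ 16 (mod 37)
30^16 ≡ 34 (mod 37)
30^18 = 30^(16+2) ≡ 1 (mod 37).
Result is 1, so (30/37) = 1.

1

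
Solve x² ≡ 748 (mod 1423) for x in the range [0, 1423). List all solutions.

617, 806

Since 1423 ≡ 3 (mod 4), a square root of 748 is 748^((1423+1)/4) = 748^356 mod 1423.
Repeated squaring: 748^2≡265, 748^4≡498, 748^8≡402, 748^16≡805, 748^32≡560, 748^64≡540, 748^128≡1308, 748^256≡418 (mod 1423).
748^356 = 748^(256+64+32+4) ≡ 806 (mod 1423).
Check: 806² = 649636 ≡ 748 (mod 1423). The two roots are 617 and 806.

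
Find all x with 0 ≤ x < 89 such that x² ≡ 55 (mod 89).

12, 77

89 ≡ 1 (mod 4), so we find a root by search.
Trying successive values, 12² = 144 ≡ 55 (mod 89). The other root is 89 − 12 = 77.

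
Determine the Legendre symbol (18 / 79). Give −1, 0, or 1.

1

Euler's criterion: (18/79) ≡ 18^39 (mod 79).
18^2 ≡ 8 (mod 79)
18^4 ≡ 64 (mod 79)
18^8 ≡ 67 (mod 79)
18^16 ≡ 65 (mod 79)
18^32 ≡ 38 (mod 79)
18^39 = 18^(32+4+2+1) ≡ 1 (mod 79).
Result is 1, so (18/79) = 1.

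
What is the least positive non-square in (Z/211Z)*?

(2/211) = −1, so 2 is the smallest positive non-residue mod 211.

2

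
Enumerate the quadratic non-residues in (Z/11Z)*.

Square k = 1,…,5 (k and 11−k give the same square):
1²=1, 2²=4, 3²=9, 4²≡5, 5²≡3 (mod 11).
The residues are {1, 3, 4, 5, 9}; the non-residues are the remaining 5 nonzero classes.

2, 6, 7, 8, 10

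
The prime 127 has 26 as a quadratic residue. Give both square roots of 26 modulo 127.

Since 127 ≡ 3 (mod 4), a square root of 26 is 26^((127+1)/4) = 26^32 mod 127.
Repeated squaring: 26^2≡41, 26^4≡30, 26^8≡11, 26^16≡121, 26^32≡36 (mod 127).
26^32 = 26^(32) ≡ 36 (mod 127).
Check: 36² = 1296 ≡ 26 (mod 127). The two roots are 36 and 91.

36, 91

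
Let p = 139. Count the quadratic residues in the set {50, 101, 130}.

(50/139) = -1 → non-residue.
(101/139) = -1 → non-residue.
(130/139) = -1 → non-residue.
Total quadratic residues among the 3: 0.

0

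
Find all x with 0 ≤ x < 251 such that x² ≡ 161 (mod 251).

101, 150

Since 251 ≡ 3 (mod 4), a square root of 161 is 161^((251+1)/4) = 161^63 mod 251.
Repeated squaring: 161^2≡68, 161^4≡106, 161^8≡192, 161^16≡218, 161^32≡85 (mod 251).
161^63 = 161^(32+16+8+4+2+1) ≡ 101 (mod 251).
Check: 101² = 10201 ≡ 161 (mod 251). The two roots are 101 and 150.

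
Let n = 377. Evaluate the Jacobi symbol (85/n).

Reciprocity: 85 ≡ 1 and 377 ≡ 1 (mod 4), so (85/377) = +(377/85).
Reduce top mod 85: now compute (37/85).
Reciprocity: 37 ≡ 1 and 85 ≡ 1 (mod 4), so (37/85) = +(85/37).
Reduce top mod 37: now compute (11/37).
Reciprocity: 11 ≡ 3 and 37 ≡ 1 (mod 4), so (11/37) = +(37/11).
Reduce top mod 11: now compute (4/11).
Pull out 2^2: since 11 ≡ 3 (mod 8), (2/11) = -1, so (2/11)^2 = +1.
Reached (1/11) = 1. Collecting the sign flips along the way, the symbol is +1.

1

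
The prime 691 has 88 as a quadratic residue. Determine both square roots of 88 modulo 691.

158, 533

Since 691 ≡ 3 (mod 4), a square root of 88 is 88^((691+1)/4) = 88^173 mod 691.
Repeated squaring: 88^2≡143, 88^4≡410, 88^8≡187, 88^16≡419, 88^32≡47, 88^64≡136, 88^128≡530 (mod 691).
88^173 = 88^(128+32+8+4+1) ≡ 533 (mod 691).
Check: 533² = 284089 ≡ 88 (mod 691). The two roots are 158 and 533.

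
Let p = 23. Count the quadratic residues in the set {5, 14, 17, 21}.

(5/23) = -1 → non-residue.
(14/23) = -1 → non-residue.
(17/23) = -1 → non-residue.
(21/23) = -1 → non-residue.
Total quadratic residues among the 4: 0.

0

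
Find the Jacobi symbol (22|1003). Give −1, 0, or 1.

Pull out 2: since 1003 ≡ 3 (mod 8), (2/1003) = -1.
Reciprocity: 11 ≡ 3 and 1003 ≡ 3 (mod 4), so (11/1003) = −(1003/11).
Reduce top mod 11: now compute (2/11).
Pull out 2: since 11 ≡ 3 (mod 8), (2/11) = -1.
Reached (1/11) = 1. Collecting the sign flips along the way, the symbol is -1.

-1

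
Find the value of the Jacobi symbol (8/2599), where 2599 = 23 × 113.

1

Pull out 2^3: since 2599 ≡ 7 (mod 8), (2/2599) = +1, so (2/2599)^3 = +1.
Reached (1/2599) = 1. Collecting the sign flips along the way, the symbol is +1.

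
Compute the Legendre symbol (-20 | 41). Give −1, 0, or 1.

Euler's criterion: (-20/41) ≡ 21^20 (mod 41).
21^2 ≡ 31 (mod 41)
21^4 ≡ 18 (mod 41)
21^8 ≡ 37 (mod 41)
21^16 ≡ 16 (mod 41)
21^20 = 21^(16+4) ≡ 1 (mod 41).
Result is 1, so (-20/41) = 1.

1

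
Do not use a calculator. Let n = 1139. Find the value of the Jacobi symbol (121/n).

Reciprocity: 121 ≡ 1 and 1139 ≡ 3 (mod 4), so (121/1139) = +(1139/121).
Reduce top mod 121: now compute (50/121).
Pull out 2: since 121 ≡ 1 (mod 8), (2/121) = +1.
Reciprocity: 25 ≡ 1 and 121 ≡ 1 (mod 4), so (25/121) = +(121/25).
Reduce top mod 25: now compute (21/25).
Reciprocity: 21 ≡ 1 and 25 ≡ 1 (mod 4), so (21/25) = +(25/21).
Reduce top mod 21: now compute (4/21).
Pull out 2^2: since 21 ≡ 5 (mod 8), (2/21) = -1, so (2/21)^2 = +1.
Reached (1/21) = 1. Collecting the sign flips along the way, the symbol is +1.

1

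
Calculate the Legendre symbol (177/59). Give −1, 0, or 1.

0

First reduce: 177 ≡ 0 (mod 59).
Top reduces to 0: gcd > 1, so the symbol is 0.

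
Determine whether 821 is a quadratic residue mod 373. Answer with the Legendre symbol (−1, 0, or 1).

Euler's criterion: (821/373) ≡ 75^186 (mod 373).
75^2 ≡ 30 (mod 373)
75^4 ≡ 154 (mod 373)
75^8 ≡ 217 (mod 373)
75^16 ≡ 91 (mod 373)
75^32 ≡ 75 (mod 373)
75^64 ≡ 30 (mod 373)
75^128 ≡ 154 (mod 373)
75^186 = 75^(128+32+16+8+2) ≡ 1 (mod 373).
Result is 1, so (821/373) = 1.

1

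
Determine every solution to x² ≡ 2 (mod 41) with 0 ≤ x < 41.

41 ≡ 1 (mod 4), so we find a root by search.
Trying successive values, 17² = 289 ≡ 2 (mod 41). The other root is 41 − 17 = 24.

17, 24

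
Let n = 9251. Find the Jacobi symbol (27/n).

1

Reciprocity: 27 ≡ 3 and 9251 ≡ 3 (mod 4), so (27/9251) = −(9251/27).
Reduce top mod 27: now compute (17/27).
Reciprocity: 17 ≡ 1 and 27 ≡ 3 (mod 4), so (17/27) = +(27/17).
Reduce top mod 17: now compute (10/17).
Pull out 2: since 17 ≡ 1 (mod 8), (2/17) = +1.
Reciprocity: 5 ≡ 1 and 17 ≡ 1 (mod 4), so (5/17) = +(17/5).
Reduce top mod 5: now compute (2/5).
Pull out 2: since 5 ≡ 5 (mod 8), (2/5) = -1.
Reached (1/5) = 1. Collecting the sign flips along the way, the symbol is +1.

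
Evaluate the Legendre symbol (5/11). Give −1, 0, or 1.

Euler's criterion: (5/11) ≡ 5^5 (mod 11).
5^2 ≡ 3 (mod 11)
5^4 ≡ 9 (mod 11)
5^5 = 5^(4+1) ≡ 1 (mod 11).
Result is 1, so (5/11) = 1.

1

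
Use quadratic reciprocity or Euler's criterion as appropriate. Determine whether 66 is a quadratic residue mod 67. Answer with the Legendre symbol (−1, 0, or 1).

Euler's criterion: (66/67) ≡ 66^33 (mod 67).
66^2 ≡ 1 (mod 67)
66^4 ≡ 1 (mod 67)
66^8 ≡ 1 (mod 67)
66^16 ≡ 1 (mod 67)
66^32 ≡ 1 (mod 67)
66^33 = 66^(32+1) ≡ 66 (mod 67).
Result is 66 ≡ −1, so (66/67) = −1.

-1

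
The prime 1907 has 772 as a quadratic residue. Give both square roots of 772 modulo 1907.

Since 1907 ≡ 3 (mod 4), a square root of 772 is 772^((1907+1)/4) = 772^477 mod 1907.
Repeated squaring: 772^2≡1000, 772^4≡732, 772^8≡1864, 772^16≡1849, 772^32≡1457, 772^64≡358, 772^128≡395, 772^256≡1558 (mod 1907).
772^477 = 772^(256+128+64+16+8+4+1) ≡ 1295 (mod 1907).
Check: 1295² = 1677025 ≡ 772 (mod 1907). The two roots are 612 and 1295.

612, 1295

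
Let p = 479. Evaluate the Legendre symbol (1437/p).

0

First reduce: 1437 ≡ 0 (mod 479).
Top reduces to 0: gcd > 1, so the symbol is 0.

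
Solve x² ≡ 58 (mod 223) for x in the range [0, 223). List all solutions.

Since 223 ≡ 3 (mod 4), a square root of 58 is 58^((223+1)/4) = 58^56 mod 223.
Repeated squaring: 58^2≡19, 58^4≡138, 58^8≡89, 58^16≡116, 58^32≡76 (mod 223).
58^56 = 58^(32+16+8) ≡ 110 (mod 223).
Check: 110² = 12100 ≡ 58 (mod 223). The two roots are 110 and 113.

110, 113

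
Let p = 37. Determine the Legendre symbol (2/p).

Pull out 2: since 37 ≡ 5 (mod 8), (2/37) = -1.
Reached (1/37) = 1. Collecting the sign flips along the way, the symbol is -1.

-1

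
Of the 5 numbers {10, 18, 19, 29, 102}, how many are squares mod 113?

2

(10/113) = -1 → non-residue.
(18/113) = +1 → QR.
(19/113) = -1 → non-residue.
(29/113) = -1 → non-residue.
(102/113) = +1 → QR.
Total quadratic residues among the 5: 2.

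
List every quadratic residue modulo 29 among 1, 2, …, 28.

1, 4, 5, 6, 7, 9, 13, 16, 20, 22, 23, 24, 25, 28

Square k = 1,…,14 (k and 29−k give the same square):
1²=1, 2²=4, 3²=9, 4²=16, 5²=25, 6²≡7, 7²≡20, 8²≡6, 9²≡23, 10²≡13, 11²≡5, 12²≡28, 13²≡24, 14²≡22 (mod 29).
So the quadratic residues mod 29 are {1, 4, 5, 6, 7, 9, 13, 16, 20, 22, 23, 24, 25, 28}.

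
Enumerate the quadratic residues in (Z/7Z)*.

1,2,4

Square k = 1,…,3 (k and 7−k give the same square):
1²=1, 2²=4, 3²≡2 (mod 7).
So the quadratic residues mod 7 are {1, 2, 4}.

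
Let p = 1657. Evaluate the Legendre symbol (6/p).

1

Pull out 2: since 1657 ≡ 1 (mod 8), (2/1657) = +1.
Reciprocity: 3 ≡ 3 and 1657 ≡ 1 (mod 4), so (3/1657) = +(1657/3).
Reduce top mod 3: now compute (1/3).
Reached (1/3) = 1. Collecting the sign flips along the way, the symbol is +1.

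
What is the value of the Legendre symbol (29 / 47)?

Reciprocity: 29 ≡ 1 and 47 ≡ 3 (mod 4), so (29/47) = +(47/29).
Reduce top mod 29: now compute (18/29).
Pull out 2: since 29 ≡ 5 (mod 8), (2/29) = -1.
Reciprocity: 9 ≡ 1 and 29 ≡ 1 (mod 4), so (9/29) = +(29/9).
Reduce top mod 9: now compute (2/9).
Pull out 2: since 9 ≡ 1 (mod 8), (2/9) = +1.
Reached (1/9) = 1. Collecting the sign flips along the way, the symbol is -1.

-1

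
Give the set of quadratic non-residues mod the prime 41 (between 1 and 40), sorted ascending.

3, 6, 7, 11, 12, 13, 14, 15, 17, 19, 22, 24, 26, 27, 28, 29, 30, 34, 35, 38

Square k = 1,…,20 (k and 41−k give the same square):
1²=1, 2²=4, 3²=9, 4²=16, 5²=25, 6²=36, 7²≡8, 8²≡23, 9²≡40, 10²≡18, 11²≡39, 12²≡21, 13²≡5, 14²≡32, 15²≡20, 16²≡10, 17²≡2, 18²≡37, 19²≡33, 20²≡31 (mod 41).
The residues are {1, 2, 4, 5, 8, 9, 10, 16, 18, 20, 21, 23, 25, 31, 32, 33, 36, 37, 39, 40}; the non-residues are the remaining 20 nonzero classes.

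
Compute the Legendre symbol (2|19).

-1

Euler's criterion: (2/19) ≡ 2^9 (mod 19).
2^2 ≡ 4 (mod 19)
2^4 ≡ 16 (mod 19)
2^8 ≡ 9 (mod 19)
2^9 = 2^(8+1) ≡ 18 (mod 19).
Result is 18 ≡ −1, so (2/19) = −1.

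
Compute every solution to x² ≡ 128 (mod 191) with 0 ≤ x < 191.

Since 191 ≡ 3 (mod 4), a square root of 128 is 128^((191+1)/4) = 128^48 mod 191.
Repeated squaring: 128^2≡149, 128^4≡45, 128^8≡115, 128^16≡46, 128^32≡15 (mod 191).
128^48 = 128^(32+16) ≡ 117 (mod 191).
Check: 117² = 13689 ≡ 128 (mod 191). The two roots are 74 and 117.

74, 117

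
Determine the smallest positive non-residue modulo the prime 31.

3

(2/31) = +1, so 2 is a residue.
(3/31) = −1, so 3 is the smallest positive non-residue mod 31.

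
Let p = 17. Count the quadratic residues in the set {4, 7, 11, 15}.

2

(4/17) = +1 → QR.
(7/17) = -1 → non-residue.
(11/17) = -1 → non-residue.
(15/17) = +1 → QR.
Total quadratic residues among the 4: 2.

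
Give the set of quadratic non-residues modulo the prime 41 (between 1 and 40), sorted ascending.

3, 6, 7, 11, 12, 13, 14, 15, 17, 19, 22, 24, 26, 27, 28, 29, 30, 34, 35, 38

Square k = 1,…,20 (k and 41−k give the same square):
1²=1, 2²=4, 3²=9, 4²=16, 5²=25, 6²=36, 7²≡8, 8²≡23, 9²≡40, 10²≡18, 11²≡39, 12²≡21, 13²≡5, 14²≡32, 15²≡20, 16²≡10, 17²≡2, 18²≡37, 19²≡33, 20²≡31 (mod 41).
The residues are {1, 2, 4, 5, 8, 9, 10, 16, 18, 20, 21, 23, 25, 31, 32, 33, 36, 37, 39, 40}; the non-residues are the remaining 20 nonzero classes.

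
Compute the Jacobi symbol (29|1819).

Reciprocity: 29 ≡ 1 and 1819 ≡ 3 (mod 4), so (29/1819) = +(1819/29).
Reduce top mod 29: now compute (21/29).
Reciprocity: 21 ≡ 1 and 29 ≡ 1 (mod 4), so (21/29) = +(29/21).
Reduce top mod 21: now compute (8/21).
Pull out 2^3: since 21 ≡ 5 (mod 8), (2/21) = -1, so (2/21)^3 = -1.
Reached (1/21) = 1. Collecting the sign flips along the way, the symbol is -1.

-1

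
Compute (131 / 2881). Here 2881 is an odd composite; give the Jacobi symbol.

-1

Reciprocity: 131 ≡ 3 and 2881 ≡ 1 (mod 4), so (131/2881) = +(2881/131).
Reduce top mod 131: now compute (130/131).
Pull out 2: since 131 ≡ 3 (mod 8), (2/131) = -1.
Reciprocity: 65 ≡ 1 and 131 ≡ 3 (mod 4), so (65/131) = +(131/65).
Reduce top mod 65: now compute (1/65).
Reached (1/65) = 1. Collecting the sign flips along the way, the symbol is -1.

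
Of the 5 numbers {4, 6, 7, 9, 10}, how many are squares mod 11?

(4/11) = +1 → QR.
(6/11) = -1 → non-residue.
(7/11) = -1 → non-residue.
(9/11) = +1 → QR.
(10/11) = -1 → non-residue.
Total quadratic residues among the 5: 2.

2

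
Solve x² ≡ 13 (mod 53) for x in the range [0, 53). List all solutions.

15, 38

53 ≡ 1 (mod 4), so we find a root by search.
Trying successive values, 15² = 225 ≡ 13 (mod 53). The other root is 53 − 15 = 38.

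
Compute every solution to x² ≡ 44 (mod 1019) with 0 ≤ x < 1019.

Since 1019 ≡ 3 (mod 4), a square root of 44 is 44^((1019+1)/4) = 44^255 mod 1019.
Repeated squaring: 44^2≡917, 44^4≡214, 44^8≡960, 44^16≡424, 44^32≡432, 44^64≡147, 44^128≡210 (mod 1019).
44^255 = 44^(128+64+32+16+8+4+2+1) ≡ 817 (mod 1019).
Check: 817² = 667489 ≡ 44 (mod 1019). The two roots are 202 and 817.

202, 817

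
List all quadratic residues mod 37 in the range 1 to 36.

1 3 4 7 9 10 11 12 16 21 25 26 27 28 30 33 34 36

Square k = 1,…,18 (k and 37−k give the same square):
1²=1, 2²=4, 3²=9, 4²=16, 5²=25, 6²=36, 7²≡12, 8²≡27, 9²≡7, 10²≡26, 11²≡10, 12²≡33, 13²≡21, 14²≡11, 15²≡3, 16²≡34, 17²≡30, 18²≡28 (mod 37).
So the quadratic residues mod 37 are {1, 3, 4, 7, 9, 10, 11, 12, 16, 21, 25, 26, 27, 28, 30, 33, 34, 36}.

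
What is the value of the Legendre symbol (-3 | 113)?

Euler's criterion: (-3/113) ≡ 110^56 (mod 113).
110^2 ≡ 9 (mod 113)
110^4 ≡ 81 (mod 113)
110^8 ≡ 7 (mod 113)
110^16 ≡ 49 (mod 113)
110^32 ≡ 28 (mod 113)
110^56 = 110^(32+16+8) ≡ 112 (mod 113).
Result is 112 ≡ −1, so (-3/113) = −1.

-1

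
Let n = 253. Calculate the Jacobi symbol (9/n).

1

Reciprocity: 9 ≡ 1 and 253 ≡ 1 (mod 4), so (9/253) = +(253/9).
Reduce top mod 9: now compute (1/9).
Reached (1/9) = 1. Collecting the sign flips along the way, the symbol is +1.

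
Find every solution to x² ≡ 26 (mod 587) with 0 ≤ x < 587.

Since 587 ≡ 3 (mod 4), a square root of 26 is 26^((587+1)/4) = 26^147 mod 587.
Repeated squaring: 26^2≡89, 26^4≡290, 26^8≡159, 26^16≡40, 26^32≡426, 26^64≡93, 26^128≡431 (mod 587).
26^147 = 26^(128+16+2+1) ≡ 253 (mod 587).
Check: 253² = 64009 ≡ 26 (mod 587). The two roots are 253 and 334.

253, 334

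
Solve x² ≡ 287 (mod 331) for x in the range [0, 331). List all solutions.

Since 331 ≡ 3 (mod 4), a square root of 287 is 287^((331+1)/4) = 287^83 mod 331.
Repeated squaring: 287^2≡281, 287^4≡183, 287^8≡58, 287^16≡54, 287^32≡268, 287^64≡328 (mod 331).
287^83 = 287^(64+16+2+1) ≡ 87 (mod 331).
Check: 87² = 7569 ≡ 287 (mod 331). The two roots are 87 and 244.

87, 244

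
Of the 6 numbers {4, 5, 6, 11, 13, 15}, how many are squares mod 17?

3

(4/17) = +1 → QR.
(5/17) = -1 → non-residue.
(6/17) = -1 → non-residue.
(11/17) = -1 → non-residue.
(13/17) = +1 → QR.
(15/17) = +1 → QR.
Total quadratic residues among the 6: 3.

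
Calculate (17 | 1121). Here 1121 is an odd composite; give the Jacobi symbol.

Reciprocity: 17 ≡ 1 and 1121 ≡ 1 (mod 4), so (17/1121) = +(1121/17).
Reduce top mod 17: now compute (16/17).
Pull out 2^4: since 17 ≡ 1 (mod 8), (2/17) = +1, so (2/17)^4 = +1.
Reached (1/17) = 1. Collecting the sign flips along the way, the symbol is +1.

1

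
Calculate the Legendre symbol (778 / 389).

First reduce: 778 ≡ 0 (mod 389).
Top reduces to 0: gcd > 1, so the symbol is 0.

0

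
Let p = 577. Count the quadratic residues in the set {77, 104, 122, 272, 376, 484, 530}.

(77/577) = -1 → non-residue.
(104/577) = -1 → non-residue.
(122/577) = -1 → non-residue.
(272/577) = +1 → QR.
(376/577) = -1 → non-residue.
(484/577) = +1 → QR.
(530/577) = -1 → non-residue.
Total quadratic residues among the 7: 2.

2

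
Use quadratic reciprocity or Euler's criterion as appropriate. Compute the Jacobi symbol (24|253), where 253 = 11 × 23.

Pull out 2^3: since 253 ≡ 5 (mod 8), (2/253) = -1, so (2/253)^3 = -1.
Reciprocity: 3 ≡ 3 and 253 ≡ 1 (mod 4), so (3/253) = +(253/3).
Reduce top mod 3: now compute (1/3).
Reached (1/3) = 1. Collecting the sign flips along the way, the symbol is -1.

-1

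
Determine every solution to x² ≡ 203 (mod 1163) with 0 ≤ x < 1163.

Since 1163 ≡ 3 (mod 4), a square root of 203 is 203^((1163+1)/4) = 203^291 mod 1163.
Repeated squaring: 203^2≡504, 203^4≡482, 203^8≡887, 203^16≡581, 203^32≡291, 203^64≡945, 203^128≡1004, 203^256≡858 (mod 1163).
203^291 = 203^(256+32+2+1) ≡ 114 (mod 1163).
Check: 114² = 12996 ≡ 203 (mod 1163). The two roots are 114 and 1049.

114, 1049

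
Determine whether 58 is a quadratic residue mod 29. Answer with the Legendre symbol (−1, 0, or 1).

First reduce: 58 ≡ 0 (mod 29).
Top reduces to 0: gcd > 1, so the symbol is 0.

0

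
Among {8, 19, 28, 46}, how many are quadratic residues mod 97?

(8/97) = +1 → QR.
(19/97) = -1 → non-residue.
(28/97) = -1 → non-residue.
(46/97) = -1 → non-residue.
Total quadratic residues among the 4: 1.

1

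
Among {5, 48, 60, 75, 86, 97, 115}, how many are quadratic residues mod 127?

2

(5/127) = -1 → non-residue.
(48/127) = -1 → non-residue.
(60/127) = +1 → QR.
(75/127) = -1 → non-residue.
(86/127) = -1 → non-residue.
(97/127) = -1 → non-residue.
(115/127) = +1 → QR.
Total quadratic residues among the 7: 2.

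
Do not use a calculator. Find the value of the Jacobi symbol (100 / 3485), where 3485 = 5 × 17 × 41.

Pull out 2^2: since 3485 ≡ 5 (mod 8), (2/3485) = -1, so (2/3485)^2 = +1.
Reciprocity: 25 ≡ 1 and 3485 ≡ 1 (mod 4), so (25/3485) = +(3485/25).
Reduce top mod 25: now compute (10/25).
Pull out 2: since 25 ≡ 1 (mod 8), (2/25) = +1.
Reciprocity: 5 ≡ 1 and 25 ≡ 1 (mod 4), so (5/25) = +(25/5).
Reduce top mod 5: now compute (0/5).
Top reduces to 0: gcd > 1, so the symbol is 0.

0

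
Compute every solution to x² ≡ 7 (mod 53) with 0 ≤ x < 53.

53 ≡ 1 (mod 4), so we find a root by search.
Trying successive values, 22² = 484 ≡ 7 (mod 53). The other root is 53 − 22 = 31.

22, 31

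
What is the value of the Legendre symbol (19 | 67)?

1

Euler's criterion: (19/67) ≡ 19^33 (mod 67).
19^2 ≡ 26 (mod 67)
19^4 ≡ 6 (mod 67)
19^8 ≡ 36 (mod 67)
19^16 ≡ 23 (mod 67)
19^32 ≡ 60 (mod 67)
19^33 = 19^(32+1) ≡ 1 (mod 67).
Result is 1, so (19/67) = 1.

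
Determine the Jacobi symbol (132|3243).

Pull out 2^2: since 3243 ≡ 3 (mod 8), (2/3243) = -1, so (2/3243)^2 = +1.
Reciprocity: 33 ≡ 1 and 3243 ≡ 3 (mod 4), so (33/3243) = +(3243/33).
Reduce top mod 33: now compute (9/33).
Reciprocity: 9 ≡ 1 and 33 ≡ 1 (mod 4), so (9/33) = +(33/9).
Reduce top mod 9: now compute (6/9).
Pull out 2: since 9 ≡ 1 (mod 8), (2/9) = +1.
Reciprocity: 3 ≡ 3 and 9 ≡ 1 (mod 4), so (3/9) = +(9/3).
Reduce top mod 3: now compute (0/3).
Top reduces to 0: gcd > 1, so the symbol is 0.

0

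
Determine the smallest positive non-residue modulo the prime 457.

5

(2/457) = +1, so 2 is a residue.
(3/457) = +1, so 3 is a residue.
(4/457) = +1, so 4 is a residue.
(5/457) = −1, so 5 is the smallest positive non-residue mod 457.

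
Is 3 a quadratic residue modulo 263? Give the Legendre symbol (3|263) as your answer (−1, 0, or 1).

1

Euler's criterion: (3/263) ≡ 3^131 (mod 263).
3^2 ≡ 9 (mod 263)
3^4 ≡ 81 (mod 263)
3^8 ≡ 249 (mod 263)
3^16 ≡ 196 (mod 263)
3^32 ≡ 18 (mod 263)
3^64 ≡ 61 (mod 263)
3^128 ≡ 39 (mod 263)
3^131 = 3^(128+2+1) ≡ 1 (mod 263).
Result is 1, so (3/263) = 1.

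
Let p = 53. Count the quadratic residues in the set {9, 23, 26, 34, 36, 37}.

3

(9/53) = +1 → QR.
(23/53) = -1 → non-residue.
(26/53) = -1 → non-residue.
(34/53) = -1 → non-residue.
(36/53) = +1 → QR.
(37/53) = +1 → QR.
Total quadratic residues among the 6: 3.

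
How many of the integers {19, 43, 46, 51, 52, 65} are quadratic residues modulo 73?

3

(19/73) = +1 → QR.
(43/73) = -1 → non-residue.
(46/73) = +1 → QR.
(51/73) = -1 → non-residue.
(52/73) = -1 → non-residue.
(65/73) = +1 → QR.
Total quadratic residues among the 6: 3.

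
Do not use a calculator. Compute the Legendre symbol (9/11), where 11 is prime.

Reciprocity: 9 ≡ 1 and 11 ≡ 3 (mod 4), so (9/11) = +(11/9).
Reduce top mod 9: now compute (2/9).
Pull out 2: since 9 ≡ 1 (mod 8), (2/9) = +1.
Reached (1/9) = 1. Collecting the sign flips along the way, the symbol is +1.

1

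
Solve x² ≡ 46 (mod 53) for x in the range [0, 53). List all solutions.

53 ≡ 1 (mod 4), so we find a root by search.
Trying successive values, 24² = 576 ≡ 46 (mod 53). The other root is 53 − 24 = 29.

24, 29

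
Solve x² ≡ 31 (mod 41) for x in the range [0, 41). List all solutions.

20, 21

41 ≡ 1 (mod 4), so we find a root by search.
Trying successive values, 20² = 400 ≡ 31 (mod 41). The other root is 41 − 20 = 21.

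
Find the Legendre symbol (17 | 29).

-1

Euler's criterion: (17/29) ≡ 17^14 (mod 29).
17^2 ≡ 28 (mod 29)
17^4 ≡ 1 (mod 29)
17^8 ≡ 1 (mod 29)
17^14 = 17^(8+4+2) ≡ 28 (mod 29).
Result is 28 ≡ −1, so (17/29) = −1.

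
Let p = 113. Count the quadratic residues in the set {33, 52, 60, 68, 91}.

(33/113) = -1 → non-residue.
(52/113) = +1 → QR.
(60/113) = +1 → QR.
(68/113) = -1 → non-residue.
(91/113) = +1 → QR.
Total quadratic residues among the 5: 3.

3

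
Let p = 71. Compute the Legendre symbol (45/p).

1

Reciprocity: 45 ≡ 1 and 71 ≡ 3 (mod 4), so (45/71) = +(71/45).
Reduce top mod 45: now compute (26/45).
Pull out 2: since 45 ≡ 5 (mod 8), (2/45) = -1.
Reciprocity: 13 ≡ 1 and 45 ≡ 1 (mod 4), so (13/45) = +(45/13).
Reduce top mod 13: now compute (6/13).
Pull out 2: since 13 ≡ 5 (mod 8), (2/13) = -1.
Reciprocity: 3 ≡ 3 and 13 ≡ 1 (mod 4), so (3/13) = +(13/3).
Reduce top mod 3: now compute (1/3).
Reached (1/3) = 1. Collecting the sign flips along the way, the symbol is +1.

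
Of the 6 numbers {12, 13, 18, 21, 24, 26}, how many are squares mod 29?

2

(12/29) = -1 → non-residue.
(13/29) = +1 → QR.
(18/29) = -1 → non-residue.
(21/29) = -1 → non-residue.
(24/29) = +1 → QR.
(26/29) = -1 → non-residue.
Total quadratic residues among the 6: 2.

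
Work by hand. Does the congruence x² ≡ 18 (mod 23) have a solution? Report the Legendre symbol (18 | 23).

Pull out 2: since 23 ≡ 7 (mod 8), (2/23) = +1.
Reciprocity: 9 ≡ 1 and 23 ≡ 3 (mod 4), so (9/23) = +(23/9).
Reduce top mod 9: now compute (5/9).
Reciprocity: 5 ≡ 1 and 9 ≡ 1 (mod 4), so (5/9) = +(9/5).
Reduce top mod 5: now compute (4/5).
Pull out 2^2: since 5 ≡ 5 (mod 8), (2/5) = -1, so (2/5)^2 = +1.
Reached (1/5) = 1. Collecting the sign flips along the way, the symbol is +1.

1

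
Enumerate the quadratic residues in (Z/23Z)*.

1,2,3,4,6,8,9,12,13,16,18

Square k = 1,…,11 (k and 23−k give the same square):
1²=1, 2²=4, 3²=9, 4²=16, 5²≡2, 6²≡13, 7²≡3, 8²≡18, 9²≡12, 10²≡8, 11²≡6 (mod 23).
So the quadratic residues mod 23 are {1, 2, 3, 4, 6, 8, 9, 12, 13, 16, 18}.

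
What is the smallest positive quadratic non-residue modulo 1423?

3

(2/1423) = +1, so 2 is a residue.
(3/1423) = −1, so 3 is the smallest positive non-residue mod 1423.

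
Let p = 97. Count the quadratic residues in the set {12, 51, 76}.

(12/97) = +1 → QR.
(51/97) = -1 → non-residue.
(76/97) = -1 → non-residue.
Total quadratic residues among the 3: 1.

1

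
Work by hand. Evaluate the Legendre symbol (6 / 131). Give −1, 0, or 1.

Pull out 2: since 131 ≡ 3 (mod 8), (2/131) = -1.
Reciprocity: 3 ≡ 3 and 131 ≡ 3 (mod 4), so (3/131) = −(131/3).
Reduce top mod 3: now compute (2/3).
Pull out 2: since 3 ≡ 3 (mod 8), (2/3) = -1.
Reached (1/3) = 1. Collecting the sign flips along the way, the symbol is -1.

-1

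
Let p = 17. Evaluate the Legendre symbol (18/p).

Euler's criterion: (18/17) ≡ 1^8 (mod 17).
1^2 ≡ 1 (mod 17)
1^4 ≡ 1 (mod 17)
1^8 ≡ 1 (mod 17)
1^8 = 1^(8) ≡ 1 (mod 17).
Result is 1, so (18/17) = 1.

1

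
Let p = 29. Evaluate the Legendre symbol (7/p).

1

Reciprocity: 7 ≡ 3 and 29 ≡ 1 (mod 4), so (7/29) = +(29/7).
Reduce top mod 7: now compute (1/7).
Reached (1/7) = 1. Collecting the sign flips along the way, the symbol is +1.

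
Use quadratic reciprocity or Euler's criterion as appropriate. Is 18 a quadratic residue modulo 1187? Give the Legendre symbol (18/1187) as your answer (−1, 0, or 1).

Euler's criterion: (18/1187) ≡ 18^593 (mod 1187).
18^2 ≡ 324 (mod 1187)
18^4 ≡ 520 (mod 1187)
18^8 ≡ 951 (mod 1187)
18^16 ≡ 1094 (mod 1187)
18^32 ≡ 340 (mod 1187)
18^64 ≡ 461 (mod 1187)
18^128 ≡ 48 (mod 1187)
18^256 ≡ 1117 (mod 1187)
18^512 ≡ 152 (mod 1187)
18^593 = 18^(512+64+16+1) ≡ 1186 (mod 1187).
Result is 1186 ≡ −1, so (18/1187) = −1.

-1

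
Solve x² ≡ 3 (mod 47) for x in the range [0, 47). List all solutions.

12, 35

Since 47 ≡ 3 (mod 4), a square root of 3 is 3^((47+1)/4) = 3^12 mod 47.
Repeated squaring: 3^2≡9, 3^4≡34, 3^8≡28 (mod 47).
3^12 = 3^(8+4) ≡ 12 (mod 47).
Check: 12² = 144 ≡ 3 (mod 47). The two roots are 12 and 35.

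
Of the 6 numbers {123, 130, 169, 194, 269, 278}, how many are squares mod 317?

(123/317) = +1 → QR.
(130/317) = -1 → non-residue.
(169/317) = +1 → QR.
(194/317) = +1 → QR.
(269/317) = -1 → non-residue.
(278/317) = +1 → QR.
Total quadratic residues among the 6: 4.

4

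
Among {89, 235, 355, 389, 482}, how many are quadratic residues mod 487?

(89/487) = +1 → QR.
(235/487) = +1 → QR.
(355/487) = -1 → non-residue.
(389/487) = -1 → non-residue.
(482/487) = +1 → QR.
Total quadratic residues among the 5: 3.

3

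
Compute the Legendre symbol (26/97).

Pull out 2: since 97 ≡ 1 (mod 8), (2/97) = +1.
Reciprocity: 13 ≡ 1 and 97 ≡ 1 (mod 4), so (13/97) = +(97/13).
Reduce top mod 13: now compute (6/13).
Pull out 2: since 13 ≡ 5 (mod 8), (2/13) = -1.
Reciprocity: 3 ≡ 3 and 13 ≡ 1 (mod 4), so (3/13) = +(13/3).
Reduce top mod 3: now compute (1/3).
Reached (1/3) = 1. Collecting the sign flips along the way, the symbol is -1.

-1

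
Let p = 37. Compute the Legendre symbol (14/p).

-1

Euler's criterion: (14/37) ≡ 14^18 (mod 37).
14^2 ≡ 11 (mod 37)
14^4 ≡ 10 (mod 37)
14^8 ≡ 26 (mod 37)
14^16 ≡ 10 (mod 37)
14^18 = 14^(16+2) ≡ 36 (mod 37).
Result is 36 ≡ −1, so (14/37) = −1.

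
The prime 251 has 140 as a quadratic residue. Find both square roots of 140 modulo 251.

89, 162

Since 251 ≡ 3 (mod 4), a square root of 140 is 140^((251+1)/4) = 140^63 mod 251.
Repeated squaring: 140^2≡22, 140^4≡233, 140^8≡73, 140^16≡58, 140^32≡101 (mod 251).
140^63 = 140^(32+16+8+4+2+1) ≡ 89 (mod 251).
Check: 89² = 7921 ≡ 140 (mod 251). The two roots are 89 and 162.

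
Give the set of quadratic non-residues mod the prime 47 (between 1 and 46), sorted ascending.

5,10,11,13,15,19,20,22,23,26,29,30,31,33,35,38,39,40,41,43,44,45,46

Square k = 1,…,23 (k and 47−k give the same square):
1²=1, 2²=4, 3²=9, 4²=16, 5²=25, 6²=36, 7²≡2, 8²≡17, 9²≡34, 10²≡6, 11²≡27, 12²≡3, 13²≡28, 14²≡8, 15²≡37, 16²≡21, 17²≡7, 18²≡42, 19²≡32, 20²≡24, 21²≡18, 22²≡14, 23²≡12 (mod 47).
The residues are {1, 2, 3, 4, 6, 7, 8, 9, 12, 14, 16, 17, 18, 21, 24, 25, 27, 28, 32, 34, 36, 37, 42}; the non-residues are the remaining 23 nonzero classes.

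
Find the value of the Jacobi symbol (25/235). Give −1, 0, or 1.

0

Reciprocity: 25 ≡ 1 and 235 ≡ 3 (mod 4), so (25/235) = +(235/25).
Reduce top mod 25: now compute (10/25).
Pull out 2: since 25 ≡ 1 (mod 8), (2/25) = +1.
Reciprocity: 5 ≡ 1 and 25 ≡ 1 (mod 4), so (5/25) = +(25/5).
Reduce top mod 5: now compute (0/5).
Top reduces to 0: gcd > 1, so the symbol is 0.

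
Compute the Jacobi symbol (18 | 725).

-1

Pull out 2: since 725 ≡ 5 (mod 8), (2/725) = -1.
Reciprocity: 9 ≡ 1 and 725 ≡ 1 (mod 4), so (9/725) = +(725/9).
Reduce top mod 9: now compute (5/9).
Reciprocity: 5 ≡ 1 and 9 ≡ 1 (mod 4), so (5/9) = +(9/5).
Reduce top mod 5: now compute (4/5).
Pull out 2^2: since 5 ≡ 5 (mod 8), (2/5) = -1, so (2/5)^2 = +1.
Reached (1/5) = 1. Collecting the sign flips along the way, the symbol is -1.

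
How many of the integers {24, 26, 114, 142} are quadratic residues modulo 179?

1

(24/179) = -1 → non-residue.
(26/179) = -1 → non-residue.
(114/179) = -1 → non-residue.
(142/179) = +1 → QR.
Total quadratic residues among the 4: 1.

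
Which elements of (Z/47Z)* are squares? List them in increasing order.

1,2,3,4,6,7,8,9,12,14,16,17,18,21,24,25,27,28,32,34,36,37,42

Square k = 1,…,23 (k and 47−k give the same square):
1²=1, 2²=4, 3²=9, 4²=16, 5²=25, 6²=36, 7²≡2, 8²≡17, 9²≡34, 10²≡6, 11²≡27, 12²≡3, 13²≡28, 14²≡8, 15²≡37, 16²≡21, 17²≡7, 18²≡42, 19²≡32, 20²≡24, 21²≡18, 22²≡14, 23²≡12 (mod 47).
So the quadratic residues mod 47 are {1, 2, 3, 4, 6, 7, 8, 9, 12, 14, 16, 17, 18, 21, 24, 25, 27, 28, 32, 34, 36, 37, 42}.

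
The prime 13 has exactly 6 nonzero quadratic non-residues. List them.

2, 5, 6, 7, 8, 11

Square k = 1,…,6 (k and 13−k give the same square):
1²=1, 2²=4, 3²=9, 4²≡3, 5²≡12, 6²≡10 (mod 13).
The residues are {1, 3, 4, 9, 10, 12}; the non-residues are the remaining 6 nonzero classes.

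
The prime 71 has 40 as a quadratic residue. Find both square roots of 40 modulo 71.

18, 53

Since 71 ≡ 3 (mod 4), a square root of 40 is 40^((71+1)/4) = 40^18 mod 71.
Repeated squaring: 40^2≡38, 40^4≡24, 40^8≡8, 40^16≡64 (mod 71).
40^18 = 40^(16+2) ≡ 18 (mod 71).
Check: 18² = 324 ≡ 40 (mod 71). The two roots are 18 and 53.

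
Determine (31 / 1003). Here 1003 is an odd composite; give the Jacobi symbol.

1

Reciprocity: 31 ≡ 3 and 1003 ≡ 3 (mod 4), so (31/1003) = −(1003/31).
Reduce top mod 31: now compute (11/31).
Reciprocity: 11 ≡ 3 and 31 ≡ 3 (mod 4), so (11/31) = −(31/11).
Reduce top mod 11: now compute (9/11).
Reciprocity: 9 ≡ 1 and 11 ≡ 3 (mod 4), so (9/11) = +(11/9).
Reduce top mod 9: now compute (2/9).
Pull out 2: since 9 ≡ 1 (mod 8), (2/9) = +1.
Reached (1/9) = 1. Collecting the sign flips along the way, the symbol is +1.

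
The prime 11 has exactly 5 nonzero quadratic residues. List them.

1,3,4,5,9

Square k = 1,…,5 (k and 11−k give the same square):
1²=1, 2²=4, 3²=9, 4²≡5, 5²≡3 (mod 11).
So the quadratic residues mod 11 are {1, 3, 4, 5, 9}.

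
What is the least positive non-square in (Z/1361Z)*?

3

(2/1361) = +1, so 2 is a residue.
(3/1361) = −1, so 3 is the smallest positive non-residue mod 1361.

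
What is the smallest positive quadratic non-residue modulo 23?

5

(2/23) = +1, so 2 is a residue.
(3/23) = +1, so 3 is a residue.
(4/23) = +1, so 4 is a residue.
(5/23) = −1, so 5 is the smallest positive non-residue mod 23.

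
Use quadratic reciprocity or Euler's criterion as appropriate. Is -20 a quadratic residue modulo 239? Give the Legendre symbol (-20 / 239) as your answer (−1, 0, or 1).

Euler's criterion: (-20/239) ≡ 219^119 (mod 239).
219^2 ≡ 161 (mod 239)
219^4 ≡ 109 (mod 239)
219^8 ≡ 170 (mod 239)
219^16 ≡ 220 (mod 239)
219^32 ≡ 122 (mod 239)
219^64 ≡ 66 (mod 239)
219^119 = 219^(64+32+16+4+2+1) ≡ 238 (mod 239).
Result is 238 ≡ −1, so (-20/239) = −1.

-1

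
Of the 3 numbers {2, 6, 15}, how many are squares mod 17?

(2/17) = +1 → QR.
(6/17) = -1 → non-residue.
(15/17) = +1 → QR.
Total quadratic residues among the 3: 2.

2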